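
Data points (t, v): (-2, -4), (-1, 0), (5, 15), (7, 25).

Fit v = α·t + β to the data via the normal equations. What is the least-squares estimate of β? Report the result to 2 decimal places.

β = 2.22

The normal equations are: 79·α + 9·β = 258;  9·α + 4·β = 36.
(Σt·t = 79, Σt = 9, Σ1 = 4, Σt·v = 258, Σv = 36.)
Δ = 79·4 − 9² = 235.
α = (258·4 − 9·36)/235 = 708/235; β = (79·36 − 9·258)/235 = 522/235.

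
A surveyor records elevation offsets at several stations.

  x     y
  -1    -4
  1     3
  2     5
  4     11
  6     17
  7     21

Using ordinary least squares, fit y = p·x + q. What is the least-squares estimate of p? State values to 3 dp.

MᵀM·[p, q]ᵀ = Mᵀy reads: 107·p + 19·q = 310;  19·p + 6·q = 53.
(Σx·x = 107, Σx = 19, Σ1 = 6, Σx·y = 310, Σy = 53.)
det = 107·6 − 19² = 281.
p = (310·6 − 19·53)/281 = 853/281; q = (107·53 − 19·310)/281 = -219/281.

p = 3.036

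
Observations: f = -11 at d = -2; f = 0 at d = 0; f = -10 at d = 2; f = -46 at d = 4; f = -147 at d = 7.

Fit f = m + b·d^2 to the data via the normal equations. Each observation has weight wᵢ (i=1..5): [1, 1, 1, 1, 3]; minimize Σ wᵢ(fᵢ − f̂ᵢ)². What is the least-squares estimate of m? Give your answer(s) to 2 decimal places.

m = 1.29

The normal equations are: 7·m + 171·b = -508;  171·m + 7491·b = -22429.
Eliminating b: 7491·(row 1) − 171·(row 2) gives 23196·m = 7491·(-508) − 171·(-22429) = 29931, so m = 9977/7732.
Then b = ((-22429) − 171·(9977/7732))/7491 = -70135/23196.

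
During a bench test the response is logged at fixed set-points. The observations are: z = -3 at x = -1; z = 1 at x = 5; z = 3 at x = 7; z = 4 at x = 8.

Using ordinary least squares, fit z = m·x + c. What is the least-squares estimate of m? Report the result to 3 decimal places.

m = 0.764

AᵀA·[m, c]ᵀ = Aᵀz reads: 139·m + 19·c = 61;  19·m + 4·c = 5.
(Σx·x = 139, Σx = 19, Σ1 = 4, Σx·z = 61, Σz = 5.)
Determinant 139·4 − 19² = 195.
m = (61·4 − 19·5)/195 = 149/195; c = (139·5 − 19·61)/195 = -464/195.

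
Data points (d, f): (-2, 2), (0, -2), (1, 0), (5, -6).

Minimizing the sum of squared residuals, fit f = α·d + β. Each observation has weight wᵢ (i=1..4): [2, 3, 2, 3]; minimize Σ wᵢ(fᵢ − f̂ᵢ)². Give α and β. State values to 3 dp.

Setting ∂/∂α … = 0 gives: 85·α + 13·β = -98;  13·α + 10·β = -20.
(Σwᵢ·d·d = 85, Σwᵢ·d = 13, Σwᵢ·1 = 10, Σwᵢ·d·f = -98, Σwᵢ·f = -20.)
Determinant 85·10 − 13² = 681.
α = ((-98)·10 − 13·(-20))/681 = -240/227; β = (85·(-20) − 13·(-98))/681 = -142/227.

α = -1.057, β = -0.626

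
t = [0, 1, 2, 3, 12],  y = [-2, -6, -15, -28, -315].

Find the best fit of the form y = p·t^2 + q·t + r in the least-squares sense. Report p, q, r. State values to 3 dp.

Sums needed: Σt^2·t^2 = 20834, Σt^2·t = 1764, Σt^2 = 158, Σt·t = 158, Σt = 18, Σ1 = 5.
And Σt^2·y = -45678, Σt·y = -3900, Σy = -366.
So AᵀA·[p, q, r]ᵀ = Aᵀy: [[20834, 1764, 158]; [1764, 158, 18]; [158, 18, 5]]·[p, q, r]ᵀ = [-45678, -3900, -366]ᵀ.
Solving the 3×3 system (Gaussian elimination) gives p = -38663/19957, q = -57156/19957, r = -33340/19957.

p = -1.937, q = -2.864, r = -1.671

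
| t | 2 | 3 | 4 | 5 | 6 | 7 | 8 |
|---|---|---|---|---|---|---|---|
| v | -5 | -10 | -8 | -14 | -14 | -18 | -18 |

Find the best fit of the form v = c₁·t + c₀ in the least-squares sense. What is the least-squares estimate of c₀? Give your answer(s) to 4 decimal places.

c₀ = -1.5357

The normal equations are: 203·c₁ + 35·c₀ = -496;  35·c₁ + 7·c₀ = -87.
(Σt·t = 203, Σt = 35, Σ1 = 7, Σt·v = -496, Σv = -87.)
det = 203·7 − 35² = 196.
c₁ = ((-496)·7 − 35·(-87))/196 = -61/28; c₀ = (203·(-87) − 35·(-496))/196 = -43/28.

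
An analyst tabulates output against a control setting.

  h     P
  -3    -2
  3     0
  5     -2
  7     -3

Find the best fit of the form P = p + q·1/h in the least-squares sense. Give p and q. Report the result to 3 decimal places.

p = -1.898, q = 1.730

From the data, Σ1 = 4, Σ1/h = 12/35, Σ1/h·1/h = 3116/11025.
Right-hand side: ΣP = -7, Σ1/h·P = -17/105.
So XᵀX·[p, q]ᵀ = XᵀP: [[4, 12/35]; [12/35, 3116/11025]]·[p, q]ᵀ = [-7, -17/105]ᵀ.
Determinant 4·(3116/11025) − (12/35)² = 11168/11025.
p = ((-7)·(3116/11025) − (12/35)·(-17/105))/(11168/11025) = -1325/698; q = (4·(-17/105) − (12/35)·(-7))/(11168/11025) = 2415/1396.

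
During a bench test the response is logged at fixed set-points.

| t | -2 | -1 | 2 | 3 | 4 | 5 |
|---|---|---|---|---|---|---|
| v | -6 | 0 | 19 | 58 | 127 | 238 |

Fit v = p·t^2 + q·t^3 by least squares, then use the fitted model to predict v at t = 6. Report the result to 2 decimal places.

Compute the Gram sums: Σt^2·t^2 = 995, Σt^2·t^3 = 4391, Σt^3·t^3 = 20579.
Right-hand side: Σt^2·v = 8556, Σt^3·v = 39644.
So XᵀX·[p, q]ᵀ = Xᵀv: [[995, 4391]; [4391, 20579]]·[p, q]ᵀ = [8556, 39644]ᵀ.
Δ = 995·20579 − 4391² = 1195224.
p = (8556·20579 − 4391·39644)/1195224 = 249640/149403; q = (995·39644 − 4391·8556)/1195224 = 234548/149403.
At t = 6: v̂ = (249640/149403)·(36) + (234548/149403)·(216) = 19883136/49801.

v̂ = 399.25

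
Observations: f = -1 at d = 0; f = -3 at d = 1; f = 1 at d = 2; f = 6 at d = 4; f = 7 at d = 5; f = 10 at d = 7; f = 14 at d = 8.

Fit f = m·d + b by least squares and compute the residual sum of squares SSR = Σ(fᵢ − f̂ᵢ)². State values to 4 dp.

The normal equations are: 159·m + 27·b = 240;  27·m + 7·b = 34.
Eliminating b: 7·(row 1) − 27·(row 2) gives 384·m = 7·240 − 27·34 = 762, so m = 127/64.
Then b = (34 − 27·(127/64))/7 = -179/64.
Residuals: 115/64, -35/16, -11/64, 55/64, -1/8, -35/32, 59/64; SSR = 347/32.

SSR = 10.8438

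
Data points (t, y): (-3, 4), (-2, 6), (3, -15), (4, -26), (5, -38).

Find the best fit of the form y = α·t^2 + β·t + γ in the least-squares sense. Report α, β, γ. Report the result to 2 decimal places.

From the data, Σt^2·t^2 = 1059, Σt^2·t = 181, Σt^2 = 63, Σt·t = 63, Σt = 7, Σ1 = 5.
Right-hand side: Σt^2·y = -1441, Σt·y = -363, Σy = -69.
Solving the 3×3 system (Gaussian elimination) gives α = -7109/6871, β = -22006/6871, γ = 25562/6871.

α = -1.03, β = -3.20, γ = 3.72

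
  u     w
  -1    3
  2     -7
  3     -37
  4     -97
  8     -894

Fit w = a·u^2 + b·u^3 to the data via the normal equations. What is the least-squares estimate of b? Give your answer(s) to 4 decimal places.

Normal-equation sums: Σu^2·u^2 = 4450, Σu^2·u^3 = 34066, Σu^3·u^3 = 267034.
Right-hand side: Σu^2·w = -59126, Σu^3·w = -464994.
MᵀM·[a, b]ᵀ = Mᵀw becomes [[4450, 34066]; [34066, 267034]]·[a, b]ᵀ = [-59126, -464994]ᵀ.
det = 4450·267034 − 34066² = 27808944.
a = ((-59126)·267034 − 34066·(-464994))/27808944 = 6479165/3476118; b = (4450·(-464994) − 34066·(-59126))/27808944 = -6879623/3476118.

b = -1.9791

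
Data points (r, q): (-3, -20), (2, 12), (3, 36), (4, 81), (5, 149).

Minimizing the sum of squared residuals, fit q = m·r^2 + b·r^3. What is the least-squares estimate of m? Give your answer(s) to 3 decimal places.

m = 0.891

Forming XᵀX = [[1059, 4181]; [4181, 21243]] and Xᵀq = [5213, 25417]ᵀ gives XᵀX·[m, b]ᵀ = Xᵀq.
Eliminating b: 21243·(row 1) − 4181·(row 2) gives 5015576·m = 21243·5213 − 4181·25417 = 4471282, so m = 2235641/2507788.
Then b = (25417 − 4181·(2235641/2507788))/21243 = 2560525/2507788.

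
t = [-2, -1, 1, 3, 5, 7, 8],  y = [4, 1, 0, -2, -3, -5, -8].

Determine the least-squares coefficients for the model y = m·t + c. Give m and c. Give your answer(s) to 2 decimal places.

Forming XᵀX = [[153, 21]; [21, 7]] and Xᵀy = [-129, -13]ᵀ gives XᵀX·[m, c]ᵀ = Xᵀy.
Determinant 153·7 − 21² = 630.
m = ((-129)·7 − 21·(-13))/630 = -1; c = (153·(-13) − 21·(-129))/630 = 8/7.

m = -1.00, c = 1.14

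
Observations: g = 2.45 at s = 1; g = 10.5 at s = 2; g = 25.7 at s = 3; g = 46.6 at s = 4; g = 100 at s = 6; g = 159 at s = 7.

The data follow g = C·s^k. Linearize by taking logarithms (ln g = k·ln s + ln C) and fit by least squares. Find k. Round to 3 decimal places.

With ln gᵢ as the transformed response and ln sᵢ as the regressor:
Σln s = 6.9157, Σ(ln s)² = 10.6062, Σln g = 20.0096, Σln s·ln g = 28.6371.
Normal system: [[10.6062, 6.9157]; [6.9157, 6]]·[k, ln C]ᵀ = [28.6371, 20.0096]ᵀ.
Slope k = (n·Σln s·ln g − Σln s·Σln g)/(n·Σ(ln s)² − (Σln s)²) = (6·28.6371 − 6.9157·20.0096)/15.8099 = 2.11522; ln C = (Σln g − k·Σln s)/n = 0.89689.

k = 2.115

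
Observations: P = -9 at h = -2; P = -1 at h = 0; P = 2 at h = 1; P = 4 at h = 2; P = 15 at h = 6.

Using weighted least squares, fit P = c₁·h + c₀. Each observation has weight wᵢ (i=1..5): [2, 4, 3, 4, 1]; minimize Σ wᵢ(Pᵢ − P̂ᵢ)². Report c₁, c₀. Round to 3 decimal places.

The normal system XᵀWX·[c₁, c₀]ᵀ = XᵀWP is [[63, 13]; [13, 14]]·[c₁, c₀]ᵀ = [164, 15]ᵀ.
Determinant 63·14 − 13² = 713.
c₁ = (164·14 − 13·15)/713 = 2101/713; c₀ = (63·15 − 13·164)/713 = -1187/713.

c₁ = 2.947, c₀ = -1.665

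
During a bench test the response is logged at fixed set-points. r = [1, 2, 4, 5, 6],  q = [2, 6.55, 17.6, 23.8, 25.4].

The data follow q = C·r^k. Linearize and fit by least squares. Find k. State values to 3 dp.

Taking logs, ln q = k·ln r + ln C, so regress ln q on ln r.
Σln r = 5.4806, Σ(ln r)² = 8.2030, Σln q = 11.8449, Σln r·ln q = 16.1758.
Normal system: [[8.2030, 5.4806]; [5.4806, 5]]·[k, ln C]ᵀ = [16.1758, 11.8449]ᵀ.
Δ = 8.2030·5 − (5.4806)² = 10.9774; k = (16.1758·5 − 5.4806·11.8449)/10.9774 = 1.45400, ln C = (8.2030·11.8449 − 5.4806·16.1758)/10.9774 = 0.77522.

k = 1.454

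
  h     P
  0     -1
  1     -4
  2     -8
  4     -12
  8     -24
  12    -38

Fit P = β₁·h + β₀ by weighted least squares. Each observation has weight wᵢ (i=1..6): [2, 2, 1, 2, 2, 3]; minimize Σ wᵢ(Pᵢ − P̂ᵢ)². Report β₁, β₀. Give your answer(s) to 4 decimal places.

Compute the Gram sums: Σwᵢ·h·h = 598, Σwᵢ·h = 64, Σwᵢ·1 = 12.
Right-hand side: Σwᵢ·h·P = -1872, Σwᵢ·P = -204.
XᵀWX·[β₁, β₀]ᵀ = XᵀWP becomes [[598, 64]; [64, 12]]·[β₁, β₀]ᵀ = [-1872, -204]ᵀ.
det = 598·12 − 64² = 3080.
β₁ = ((-1872)·12 − 64·(-204))/3080 = -168/55; β₀ = (598·(-204) − 64·(-1872))/3080 = -39/55.

β₁ = -3.0545, β₀ = -0.7091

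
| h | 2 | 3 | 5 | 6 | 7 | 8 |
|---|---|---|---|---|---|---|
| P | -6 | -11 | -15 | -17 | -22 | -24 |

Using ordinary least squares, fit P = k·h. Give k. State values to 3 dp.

AᵀA·[k]ᵀ = AᵀP reads: 187·k = -568.
(Σh·h = 187, Σh·P = -568.)
k = (-568)/187 = -3.03743.

k = -3.037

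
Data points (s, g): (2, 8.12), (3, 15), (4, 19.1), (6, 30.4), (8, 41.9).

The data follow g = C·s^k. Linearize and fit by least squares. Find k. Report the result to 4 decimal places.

k = 1.1547

With ln gᵢ as the transformed response and ln sᵢ as the regressor:
Σln s = 7.0493, Σ(ln s)² = 11.1437, Σln g = 14.9018, Σln s·ln g = 22.4011.
Normal system: [[11.1437, 7.0493]; [7.0493, 5]]·[k, ln C]ᵀ = [22.4011, 14.9018]ᵀ.
Solving (det = 6.0265): k = 1.15471, ln C = 1.35239.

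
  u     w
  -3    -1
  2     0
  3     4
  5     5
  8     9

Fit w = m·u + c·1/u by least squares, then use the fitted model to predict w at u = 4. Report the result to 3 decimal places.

With design matrix A, AᵀA = [[111, 5]; [5, 7601/14400]] and Aᵀw = [112, 91/24]ᵀ.
det = 111·(7601/14400) − 5² = 161237/4800.
m = (112·(7601/14400) − 5·(91/24))/(161237/4800) = 578312/483711; c = (111·(91/24) − 5·112)/(161237/4800) = -667800/161237.
At u = 4: ŵ = (578312/483711)·(4) + (-667800/161237)·(1/4) = 1812398/483711.

ŵ = 3.747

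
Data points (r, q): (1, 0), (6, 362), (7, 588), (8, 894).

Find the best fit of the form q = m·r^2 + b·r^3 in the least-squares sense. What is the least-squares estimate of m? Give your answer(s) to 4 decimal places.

m = -1.7081

Entries of XᵀX: Σr^2·r^2 = 7794, Σr^2·r^3 = 57352, Σr^3·r^3 = 426450.
Right-hand side: Σr^2·q = 99060, Σr^3·q = 737604.
Normal equations: [[7794, 57352]; [57352, 426450]]·[m, b]ᵀ = [99060, 737604]ᵀ.
det = 7794·426450 − 57352² = 34499396.
m = (99060·426450 − 57352·737604)/34499396 = -14731902/8624849; b = (7794·737604 − 57352·99060)/34499396 = 16899114/8624849.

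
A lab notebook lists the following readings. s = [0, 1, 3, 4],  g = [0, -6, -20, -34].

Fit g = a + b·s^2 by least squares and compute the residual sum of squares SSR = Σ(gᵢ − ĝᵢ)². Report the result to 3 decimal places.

The normal equations are: 4·a + 26·b = -60;  26·a + 338·b = -730.
Δ = 4·338 − 26² = 676.
a = ((-60)·338 − 26·(-730))/676 = -25/13; b = (4·(-730) − 26·(-60))/676 = -340/169.
Residuals: 25/13, -349/169, 5/169, 19/169; SSR = 1348/169.

SSR = 7.976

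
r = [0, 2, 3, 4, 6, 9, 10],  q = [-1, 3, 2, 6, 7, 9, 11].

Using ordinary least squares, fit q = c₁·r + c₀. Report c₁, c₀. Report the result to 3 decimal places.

c₁ = 1.104, c₀ = -0.078

Normal-equation sums: Σr·r = 246, Σr = 34, Σ1 = 7.
For Xᵀq: Σr·q = 269, Σq = 37.
Eliminating c₀: 7·(row 1) − 34·(row 2) gives 566·c₁ = 7·269 − 34·37 = 625, so c₁ = 625/566.
Then c₀ = (37 − 34·(625/566))/7 = -22/283.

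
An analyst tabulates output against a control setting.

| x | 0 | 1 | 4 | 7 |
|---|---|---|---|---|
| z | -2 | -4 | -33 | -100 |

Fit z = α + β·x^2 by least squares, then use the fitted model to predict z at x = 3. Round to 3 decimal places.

Setting ∂/∂α … = 0 gives: 4·α + 66·β = -139;  66·α + 2658·β = -5432.
det = 4·2658 − 66² = 6276.
α = ((-139)·2658 − 66·(-5432))/6276 = -1825/1046; β = (4·(-5432) − 66·(-139))/6276 = -6277/3138.
At x = 3: ẑ = (-1825/1046)·(1) + (-6277/3138)·(9) = -10328/523.

ẑ = -19.748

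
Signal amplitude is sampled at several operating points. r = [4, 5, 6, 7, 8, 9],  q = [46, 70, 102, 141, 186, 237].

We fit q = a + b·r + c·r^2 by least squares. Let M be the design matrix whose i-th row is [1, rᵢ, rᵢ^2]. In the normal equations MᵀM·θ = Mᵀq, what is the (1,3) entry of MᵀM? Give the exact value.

Row 1 ↔ basis 1, column 3 ↔ basis r^2, so (MᵀM)_{1,3} = Σᵢ r^2 = (1)·(16) + (1)·(25) + (1)·(36) + (1)·(49) + (1)·(64) + (1)·(81) = 271.

271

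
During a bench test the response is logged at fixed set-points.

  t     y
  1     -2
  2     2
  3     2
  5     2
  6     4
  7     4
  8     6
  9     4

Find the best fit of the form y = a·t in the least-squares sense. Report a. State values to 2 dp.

With design matrix A, AᵀA = [[269]] and Aᵀy = [154]ᵀ.
a = 154/269 = 0.572491.

a = 0.57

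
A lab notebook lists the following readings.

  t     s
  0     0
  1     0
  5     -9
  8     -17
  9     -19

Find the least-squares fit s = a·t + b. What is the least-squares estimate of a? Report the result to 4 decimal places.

a = -2.2239

With design matrix M, MᵀM = [[171, 23]; [23, 5]] and Mᵀs = [-352, -45]ᵀ.
Eliminating b: 5·(row 1) − 23·(row 2) gives 326·a = 5·(-352) − 23·(-45) = -725, so a = -725/326.
Then b = ((-45) − 23·(-725/326))/5 = 401/326.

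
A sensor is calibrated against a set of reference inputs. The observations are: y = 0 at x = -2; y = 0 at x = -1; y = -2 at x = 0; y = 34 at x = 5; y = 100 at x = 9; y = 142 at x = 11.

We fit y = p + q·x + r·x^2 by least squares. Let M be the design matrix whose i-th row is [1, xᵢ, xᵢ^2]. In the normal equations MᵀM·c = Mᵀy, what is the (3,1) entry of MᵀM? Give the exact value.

232

Row 3 ↔ basis x^2, column 1 ↔ basis 1, so (MᵀM)_{3,1} = Σᵢ x^2 = (4)·(1) + (1)·(1) + (0)·(1) + (25)·(1) + (81)·(1) + (121)·(1) = 232.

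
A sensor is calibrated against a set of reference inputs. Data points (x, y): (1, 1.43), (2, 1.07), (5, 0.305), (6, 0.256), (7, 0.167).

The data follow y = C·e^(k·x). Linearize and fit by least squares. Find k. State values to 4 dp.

Linearized form: ln y = k·x + ln C. From the 5 transformed points,
Over the data: Σx = 21.0000, Σ(x)² = 115.0000, Σln y = -3.9144, Σx·ln y = -26.1480.
Normal system: [[115.0000, 21.0000]; [21.0000, 5]]·[k, ln C]ᵀ = [-26.1480, -3.9144]ᵀ.
Solving (det = 134.0000): k = -0.36221, ln C = 0.73841.

k = -0.3622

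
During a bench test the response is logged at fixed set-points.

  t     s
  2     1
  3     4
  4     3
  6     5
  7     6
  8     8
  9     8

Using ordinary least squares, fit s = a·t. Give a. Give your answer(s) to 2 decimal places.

The normal equations are: 259·a = 234.
(Σt·t = 259, Σt·s = 234.)
Hence a = 234 / 259 ≈ 0.903475.

a = 0.90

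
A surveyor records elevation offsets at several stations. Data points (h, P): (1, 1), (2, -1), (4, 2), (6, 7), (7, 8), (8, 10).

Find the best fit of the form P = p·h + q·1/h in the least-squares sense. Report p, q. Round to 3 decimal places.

Sums needed: Σh·h = 170, Σh·1/h = 6, Σ1/h·1/h = 38845/28224.
Moment sums: Σh·P = 185, Σ1/h·P = 383/84.
MᵀM·[p, q]ᵀ = MᵀP becomes [[170, 6]; [6, 38845/28224]]·[p, q]ᵀ = [185, 383/84]ᵀ.
det = 170·(38845/28224) − 6² = 2793793/14112.
p = (185·(38845/28224) − 6·(383/84))/(2793793/14112) = 6414197/5587586; q = (170·(383/84) − 6·185)/(2793793/14112) = -4725840/2793793.

p = 1.148, q = -1.692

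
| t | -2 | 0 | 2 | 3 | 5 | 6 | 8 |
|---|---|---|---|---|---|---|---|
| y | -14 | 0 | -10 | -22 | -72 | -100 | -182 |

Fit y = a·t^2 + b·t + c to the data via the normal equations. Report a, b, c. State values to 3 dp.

Compute the Gram sums: Σt^2·t^2 = 6130, Σt^2·t = 880, Σt^2 = 142, Σt·t = 142, Σt = 22, Σ1 = 7.
Moment sums: Σt^2·y = -17342, Σt·y = -2474, Σy = -400.
AᵀA·[a, b, c]ᵀ = Aᵀy becomes [[6130, 880, 142]; [880, 142, 22]; [142, 22, 7]]·[a, b, c]ᵀ = [-17342, -2474, -400]ᵀ.
Inverting the 3×3 Gram matrix, [a, b, c]ᵀ = [-84313/28371, 9353/9457, 964/28371]ᵀ.

a = -2.972, b = 0.989, c = 0.034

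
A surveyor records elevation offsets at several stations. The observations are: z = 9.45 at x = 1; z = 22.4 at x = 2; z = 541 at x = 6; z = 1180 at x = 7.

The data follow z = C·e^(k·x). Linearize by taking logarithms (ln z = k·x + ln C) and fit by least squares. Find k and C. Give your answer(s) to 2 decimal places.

k = 0.80, C = 4.36

Taking logs, ln z = k·x + ln C, so regress ln z on x.
XᵀX = [[90.0000, 16.0000]; [16.0000, 4]], rhs = [95.7375, 18.7218]ᵀ  (here Σx = 16.0000, Σ(x)² = 90.0000, Σln z = 18.7218, Σx·ln z = 95.7375).
Slope k = (n·Σx·ln z − Σx·Σln z)/(n·Σ(x)² − (Σx)²) = (4·95.7375 − 16.0000·18.7218)/104.0000 = 0.80194; ln C = (Σln z − k·Σx)/n = 1.47267, so C = exp(1.47267) = 4.36088.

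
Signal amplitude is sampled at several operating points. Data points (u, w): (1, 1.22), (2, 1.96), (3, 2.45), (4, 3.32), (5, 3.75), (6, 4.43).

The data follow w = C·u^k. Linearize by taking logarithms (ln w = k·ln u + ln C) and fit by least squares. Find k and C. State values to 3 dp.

k = 0.716, C = 1.194

Taking logs, ln w = k·ln u + ln C, so regress ln w on ln u.
Over the data: Σln u = 6.5793, Σ(ln u)² = 9.4099, Σln w = 5.7780, Σln u·ln w = 7.9085.
Normal system: [[9.4099, 6.5793]; [6.5793, 6]]·[k, ln C]ᵀ = [7.9085, 5.7780]ᵀ.
Solving (det = 13.1729): k = 0.71634, ln C = 0.17750, so C = exp(0.17750) = 1.19423.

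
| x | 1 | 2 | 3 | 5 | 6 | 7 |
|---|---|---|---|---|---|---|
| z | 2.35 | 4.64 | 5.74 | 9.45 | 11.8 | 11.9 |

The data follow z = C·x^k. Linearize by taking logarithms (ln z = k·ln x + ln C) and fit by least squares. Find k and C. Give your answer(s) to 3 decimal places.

k = 0.850, C = 2.404

Taking logs, ln z = k·ln x + ln C, so regress ln z on ln x.
AᵀA = [[11.2747, 7.1389]; [7.1389, 6]], rhs = [15.8397, 11.3272]ᵀ  (here Σln x = 7.1389, Σ(ln x)² = 11.2747, Σln z = 11.3272, Σln x·ln z = 15.8397).
Solving (det = 16.6845): k = 0.84958, ln C = 0.87704, so C = exp(0.87704) = 2.40377.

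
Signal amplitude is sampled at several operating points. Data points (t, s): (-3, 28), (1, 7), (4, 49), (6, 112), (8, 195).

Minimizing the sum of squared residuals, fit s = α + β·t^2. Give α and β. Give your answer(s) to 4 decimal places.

α = 2.2311, β = 3.0146

Normal-equation sums: Σ1 = 5, Σt^2 = 126, Σt^2·t^2 = 5730.
Right-hand side: Σs = 391, Σt^2·s = 17555.
AᵀA·[α, β]ᵀ = Aᵀs becomes [[5, 126]; [126, 5730]]·[α, β]ᵀ = [391, 17555]ᵀ.
Eliminating β: 5730·(row 1) − 126·(row 2) gives 12774·α = 5730·391 − 126·17555 = 28500, so α = 4750/2129.
Then β = (17555 − 126·(4750/2129))/5730 = 38509/12774.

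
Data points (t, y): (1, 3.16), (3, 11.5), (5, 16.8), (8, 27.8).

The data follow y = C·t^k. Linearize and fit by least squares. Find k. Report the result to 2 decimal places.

k = 1.04

Linearized form: ln y = k·ln t + ln C. From the 4 transformed points,
Sums: Σln t = 4.7875, Σ(ln t)² = 8.1213, Σln y = 9.7393, Σln t·ln y = 14.1382.
Normal system: [[8.1213, 4.7875]; [4.7875, 4]]·[k, ln C]ᵀ = [14.1382, 9.7393]ᵀ.
Δ = 8.1213·4 − (4.7875)² = 9.5652; k = (14.1382·4 − 4.7875·9.7393)/9.5652 = 1.03772, ln C = (8.1213·9.7393 − 4.7875·14.1382)/9.5652 = 1.19281.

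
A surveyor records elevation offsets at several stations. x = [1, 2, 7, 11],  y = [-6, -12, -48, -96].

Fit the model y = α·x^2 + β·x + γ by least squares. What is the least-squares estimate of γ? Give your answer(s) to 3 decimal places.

Compute the Gram sums: Σx^2·x^2 = 17059, Σx^2·x = 1683, Σx^2 = 175, Σx·x = 175, Σx = 21, Σ1 = 4.
Right-hand side: Σx^2·y = -14022, Σx·y = -1422, Σy = -162.
Solving the 3×3 system (Gaussian elimination) gives α = -136/275, β = -822/275, γ = -872/275.

γ = -3.171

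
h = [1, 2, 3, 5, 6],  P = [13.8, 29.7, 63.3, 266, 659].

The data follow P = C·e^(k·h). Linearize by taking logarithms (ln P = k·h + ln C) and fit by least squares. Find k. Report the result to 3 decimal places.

Linearized form: ln P = k·h + ln C. From the 5 transformed points,
Σh = 17.0000, Σ(h)² = 75.0000, Σln P = 22.2379, Σh·ln P = 88.7124.
Equations: 75.0000·k + 17.0000·ln C = 88.7124;  17.0000·k + 5·ln C = 22.2379.
Slope k = (n·Σh·ln P − Σh·Σln P)/(n·Σ(h)² − (Σh)²) = (5·88.7124 − 17.0000·22.2379)/86.0000 = 0.76183; ln C = (Σln P − k·Σh)/n = 1.85736.

k = 0.762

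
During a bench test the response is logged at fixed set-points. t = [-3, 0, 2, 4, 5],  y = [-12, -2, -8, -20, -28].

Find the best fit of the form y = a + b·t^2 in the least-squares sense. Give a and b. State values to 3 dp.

a = -2.948, b = -1.023

The normal system AᵀA·[a, b]ᵀ = Aᵀy is [[5, 54]; [54, 978]]·[a, b]ᵀ = [-70, -1160]ᵀ.
Δ = 5·978 − 54² = 1974.
a = ((-70)·978 − 54·(-1160))/1974 = -970/329; b = (5·(-1160) − 54·(-70))/1974 = -1010/987.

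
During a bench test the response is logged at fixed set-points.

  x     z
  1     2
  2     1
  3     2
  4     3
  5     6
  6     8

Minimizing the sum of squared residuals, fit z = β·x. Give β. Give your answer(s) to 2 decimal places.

With design matrix A, AᵀA = [[91]] and Aᵀz = [100]ᵀ.
Hence β = 100 / 91 ≈ 1.0989.

β = 1.10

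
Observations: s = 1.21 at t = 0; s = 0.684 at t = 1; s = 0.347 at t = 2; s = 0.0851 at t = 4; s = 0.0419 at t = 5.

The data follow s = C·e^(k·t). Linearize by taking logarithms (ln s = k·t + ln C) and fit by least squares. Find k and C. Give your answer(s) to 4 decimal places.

k = -0.6798, C = 1.2902

Linearized form: ln s = k·t + ln C. From the 5 transformed points,
Σt = 12.0000, Σ(t)² = 46.0000, Σln s = -6.8840, Σt·ln s = -28.2147.
Equations: 46.0000·k + 12.0000·ln C = -28.2147;  12.0000·k + 5·ln C = -6.8840.
Δ = 46.0000·5 − (12.0000)² = 86.0000; k = (-28.2147·5 − 12.0000·-6.8840)/86.0000 = -0.67983, ln C = (46.0000·-6.8840 − 12.0000·-28.2147)/86.0000 = 0.25480, so C = exp(0.25480) = 1.29020.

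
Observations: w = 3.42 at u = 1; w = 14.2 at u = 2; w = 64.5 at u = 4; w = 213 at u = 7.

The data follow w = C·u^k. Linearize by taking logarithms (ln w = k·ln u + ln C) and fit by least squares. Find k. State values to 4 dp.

k = 2.1292

With ln wᵢ as the transformed response and ln uᵢ as the regressor:
Σln u = 4.0254, Σ(ln u)² = 6.1888, Σln w = 13.4108, Σln u·ln w = 18.0479.
Equations: 6.1888·k + 4.0254·ln C = 18.0479;  4.0254·k + 4·ln C = 13.4108.
Δ = 6.1888·4 − (4.0254)² = 8.5519; k = (18.0479·4 − 4.0254·13.4108)/8.5519 = 2.12916, ln C = (6.1888·13.4108 − 4.0254·18.0479)/8.5519 = 1.21006.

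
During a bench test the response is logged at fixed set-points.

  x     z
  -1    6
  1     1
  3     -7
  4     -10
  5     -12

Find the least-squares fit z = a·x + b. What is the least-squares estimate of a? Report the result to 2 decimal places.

Compute the Gram sums: Σx·x = 52, Σx = 12, Σ1 = 5.
And Σx·z = -126, Σz = -22.
Δ = 52·5 − 12² = 116.
a = ((-126)·5 − 12·(-22))/116 = -183/58; b = (52·(-22) − 12·(-126))/116 = 92/29.

a = -3.16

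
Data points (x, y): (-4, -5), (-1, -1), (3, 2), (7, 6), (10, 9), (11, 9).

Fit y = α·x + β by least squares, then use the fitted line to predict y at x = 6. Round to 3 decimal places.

With design matrix A, AᵀA = [[296, 26]; [26, 6]] and Aᵀy = [258, 20]ᵀ.
Δ = 296·6 − 26² = 1100.
α = (258·6 − 26·20)/1100 = 257/275; β = (296·20 − 26·258)/1100 = -197/275.
At x = 6: ŷ = (257/275)·(6) + (-197/275)·(1) = 269/55.

ŷ = 4.891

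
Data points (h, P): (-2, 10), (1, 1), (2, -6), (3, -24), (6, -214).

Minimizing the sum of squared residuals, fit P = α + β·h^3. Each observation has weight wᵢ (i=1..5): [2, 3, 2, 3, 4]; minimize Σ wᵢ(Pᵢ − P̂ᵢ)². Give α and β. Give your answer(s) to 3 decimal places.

α = 2.281, β = -1.001

Compute the Gram sums: Σwᵢ·1 = 14, Σwᵢ·h^3 = 948, Σwᵢ·h^3·h^3 = 189070.
And Σwᵢ·P = -917, Σwᵢ·h^3·P = -187093.
Normal equations: [[14, 948]; [948, 189070]]·[α, β]ᵀ = [-917, -187093]ᵀ.
Δ = 14·189070 − 948² = 1748276.
α = ((-917)·189070 − 948·(-187093))/1748276 = 1993487/874138; β = (14·(-187093) − 948·(-917))/1748276 = -874993/874138.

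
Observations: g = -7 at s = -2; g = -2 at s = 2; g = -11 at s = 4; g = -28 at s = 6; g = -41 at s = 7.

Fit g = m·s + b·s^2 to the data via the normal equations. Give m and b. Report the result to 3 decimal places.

m = 1.363, b = -1.023

Normal-equation sums: Σs·s = 109, Σs·s^2 = 623, Σs^2·s^2 = 3985.
Moment sums: Σs·g = -489, Σs^2·g = -3229.
Normal equations: [[109, 623]; [623, 3985]]·[m, b]ᵀ = [-489, -3229]ᵀ.
Eliminating b: 3985·(row 1) − 623·(row 2) gives 46236·m = 3985·(-489) − 623·(-3229) = 63002, so m = 31501/23118.
Then b = ((-3229) − 623·(31501/23118))/3985 = -23657/23118.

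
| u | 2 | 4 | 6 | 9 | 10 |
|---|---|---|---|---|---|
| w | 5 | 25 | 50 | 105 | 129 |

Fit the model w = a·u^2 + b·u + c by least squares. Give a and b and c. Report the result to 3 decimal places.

Entries of XᵀX: Σu^2·u^2 = 18129, Σu^2·u = 2017, Σu^2 = 237, Σu·u = 237, Σu = 31, Σ1 = 5.
For Xᵀw: Σu^2·w = 23625, Σu·w = 2645, Σw = 314.
Normal equations: [[18129, 2017, 237]; [2017, 237, 31]; [237, 31, 5]]·[a, b, c]ᵀ = [23625, 2645, 314]ᵀ.
Inverting the 3×3 Gram matrix, [a, b, c]ᵀ = [23201/22598, 68595/22598, -52931/11299]ᵀ.

a = 1.027, b = 3.035, c = -4.685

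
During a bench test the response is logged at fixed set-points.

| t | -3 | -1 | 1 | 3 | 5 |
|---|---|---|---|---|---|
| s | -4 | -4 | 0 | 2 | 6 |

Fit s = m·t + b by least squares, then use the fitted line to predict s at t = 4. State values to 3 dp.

ŝ = 3.900

Forming AᵀA = [[45, 5]; [5, 5]] and Aᵀs = [52, 0]ᵀ gives AᵀA·[m, b]ᵀ = Aᵀs.
det = 45·5 − 5² = 200.
m = (52·5 − 5·0)/200 = 13/10; b = (45·0 − 5·52)/200 = -13/10.
At t = 4: ŝ = (13/10)·(4) + (-13/10)·(1) = 39/10.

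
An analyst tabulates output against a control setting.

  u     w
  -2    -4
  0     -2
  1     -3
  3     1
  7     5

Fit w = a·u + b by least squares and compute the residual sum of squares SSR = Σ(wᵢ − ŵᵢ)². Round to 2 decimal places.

Sums needed: Σu·u = 63, Σu = 9, Σ1 = 5.
For Aᵀw: Σu·w = 43, Σw = -3.
So AᵀA·[a, b]ᵀ = Aᵀw: [[63, 9]; [9, 5]]·[a, b]ᵀ = [43, -3]ᵀ.
Determinant 63·5 − 9² = 234.
a = (43·5 − 9·(-3))/234 = 121/117; b = (63·(-3) − 9·43)/234 = -32/13.
Residuals: 62/117, 6/13, -184/117, 14/39, 2/9; SSR = 368/117.

SSR = 3.15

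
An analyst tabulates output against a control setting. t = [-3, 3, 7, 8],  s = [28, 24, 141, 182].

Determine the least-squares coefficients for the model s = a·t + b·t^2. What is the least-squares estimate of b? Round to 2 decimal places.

b = 2.93

From the data, Σt·t = 131, Σt·t^2 = 855, Σt^2·t^2 = 6659.
And Σt·s = 2431, Σt^2·s = 19025.
MᵀM·[a, b]ᵀ = Mᵀs becomes [[131, 855]; [855, 6659]]·[a, b]ᵀ = [2431, 19025]ᵀ.
Eliminating b: 6659·(row 1) − 855·(row 2) gives 141304·a = 6659·2431 − 855·19025 = -78346, so a = -39173/70652.
Then b = (19025 − 855·(-39173/70652))/6659 = 206885/70652.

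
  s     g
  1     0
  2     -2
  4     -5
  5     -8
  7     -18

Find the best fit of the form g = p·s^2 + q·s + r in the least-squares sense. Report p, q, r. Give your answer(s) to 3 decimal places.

Normal-equation sums: Σs^2·s^2 = 3299, Σs^2·s = 541, Σs^2 = 95, Σs·s = 95, Σs = 19, Σ1 = 5.
Moment sums: Σs^2·g = -1170, Σs·g = -190, Σg = -33.
AᵀA·[p, q, r]ᵀ = Aᵀg becomes [[3299, 541, 95]; [541, 95, 19]; [95, 19, 5]]·[p, q, r]ᵀ = [-1170, -190, -33]ᵀ.
Inverting the 3×3 Gram matrix, [p, q, r]ᵀ = [-19/42, 31/42, -17/21]ᵀ.

p = -0.452, q = 0.738, r = -0.810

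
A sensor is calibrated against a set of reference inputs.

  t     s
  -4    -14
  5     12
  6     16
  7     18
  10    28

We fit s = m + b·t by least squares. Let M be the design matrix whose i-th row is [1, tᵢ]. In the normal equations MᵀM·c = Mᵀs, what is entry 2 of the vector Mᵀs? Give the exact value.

618

Entry 2 ↔ basis t, so (Mᵀs)_{2} = Σᵢ (t)·sᵢ = (-4)·(-14) + (5)·(12) + (6)·(16) + (7)·(18) + (10)·(28) = 618.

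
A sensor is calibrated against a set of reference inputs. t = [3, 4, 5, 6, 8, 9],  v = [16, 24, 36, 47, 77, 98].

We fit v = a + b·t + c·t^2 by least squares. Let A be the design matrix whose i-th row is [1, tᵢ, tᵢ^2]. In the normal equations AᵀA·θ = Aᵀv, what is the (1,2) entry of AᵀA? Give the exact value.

Row 1 ↔ basis 1, column 2 ↔ basis t, so (AᵀA)_{1,2} = Σᵢ t = (1)·(3) + (1)·(4) + (1)·(5) + (1)·(6) + (1)·(8) + (1)·(9) = 35.

35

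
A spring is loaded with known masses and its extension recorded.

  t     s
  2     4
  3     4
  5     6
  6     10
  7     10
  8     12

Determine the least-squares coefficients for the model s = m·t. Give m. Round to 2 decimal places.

m = 1.48

Setting ∂/∂m … = 0 gives: 187·m = 276.
m = 276/187 = 1.47594.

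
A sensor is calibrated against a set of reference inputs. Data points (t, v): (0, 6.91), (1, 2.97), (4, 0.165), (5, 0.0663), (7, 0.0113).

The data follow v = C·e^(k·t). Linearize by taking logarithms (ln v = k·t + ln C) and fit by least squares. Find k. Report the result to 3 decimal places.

Taking logs, ln v = k·t + ln C, so regress ln v on t.
XᵀX = [[91.0000, 17.0000]; [17.0000, 5]], rhs = [-51.0672, -5.9768]ᵀ  (here Σt = 17.0000, Σ(t)² = 91.0000, Σln v = -5.9768, Σt·ln v = -51.0672).
Solving (det = 166.0000): k = -0.92609, ln C = 1.95333.

k = -0.926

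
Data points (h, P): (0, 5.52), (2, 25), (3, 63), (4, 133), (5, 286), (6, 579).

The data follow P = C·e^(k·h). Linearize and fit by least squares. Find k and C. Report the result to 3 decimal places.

Let Y = ln P. Fitting Y = k·h + ln C by least squares:
Σh = 20.0000, Σ(h)² = 90.0000, Σln P = 25.9780, Σh·ln P = 104.8763.
Equations: 90.0000·k + 20.0000·ln C = 104.8763;  20.0000·k + 6·ln C = 25.9780.
Δ = 90.0000·6 − (20.0000)² = 140.0000; k = (104.8763·6 − 20.0000·25.9780)/140.0000 = 0.78355, ln C = (90.0000·25.9780 − 20.0000·104.8763)/140.0000 = 1.71783, so C = exp(1.71783) = 5.57243.

k = 0.784, C = 5.572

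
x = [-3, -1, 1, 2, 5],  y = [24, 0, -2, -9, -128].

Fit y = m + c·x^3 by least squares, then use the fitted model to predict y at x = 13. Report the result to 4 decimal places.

Setting ∂/∂m … = 0 gives: 5·m + 106·c = -115;  106·m + 16420·c = -16722.
Eliminating c: 16420·(row 1) − 106·(row 2) gives 70864·m = 16420·(-115) − 106·(-16722) = -115768, so m = -14471/8858.
Then c = ((-16722) − 106·(-14471/8858))/16420 = -17855/17716.
At x = 13: ŷ = (-14471/8858)·(1) + (-17855/17716)·(2197) = -912939/412.

ŷ = -2215.8714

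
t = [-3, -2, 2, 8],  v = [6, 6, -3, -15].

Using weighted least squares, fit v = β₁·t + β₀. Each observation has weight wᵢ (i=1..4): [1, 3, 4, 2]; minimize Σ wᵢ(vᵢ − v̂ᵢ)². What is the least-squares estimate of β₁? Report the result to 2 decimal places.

From the data, Σwᵢ·t·t = 165, Σwᵢ·t = 15, Σwᵢ·1 = 10.
For AᵀWv: Σwᵢ·t·v = -318, Σwᵢ·v = -18.
AᵀWA·[β₁, β₀]ᵀ = AᵀWv becomes [[165, 15]; [15, 10]]·[β₁, β₀]ᵀ = [-318, -18]ᵀ.
Eliminating β₀: 10·(row 1) − 15·(row 2) gives 1425·β₁ = 10·(-318) − 15·(-18) = -2910, so β₁ = -194/95.
Then β₀ = ((-18) − 15·(-194/95))/10 = 24/19.

β₁ = -2.04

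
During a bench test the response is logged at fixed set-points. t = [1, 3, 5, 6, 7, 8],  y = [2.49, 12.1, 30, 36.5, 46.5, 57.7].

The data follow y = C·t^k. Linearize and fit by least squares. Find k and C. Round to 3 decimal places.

k = 1.518, C = 2.441

With ln yᵢ as the transformed response and ln tᵢ as the regressor:
AᵀA = [[15.1183, 8.5252]; [8.5252, 6]], rhs = [30.5625, 18.2987]ᵀ  (here Σln t = 8.5252, Σ(ln t)² = 15.1183, Σln y = 18.2987, Σln t·ln y = 30.5625).
Δ = 15.1183·6 − (8.5252)² = 18.0313; k = (30.5625·6 − 8.5252·18.2987)/18.0313 = 1.51822, ln C = (15.1183·18.2987 − 8.5252·30.5625)/18.0313 = 0.89260, so C = exp(0.89260) = 2.44148.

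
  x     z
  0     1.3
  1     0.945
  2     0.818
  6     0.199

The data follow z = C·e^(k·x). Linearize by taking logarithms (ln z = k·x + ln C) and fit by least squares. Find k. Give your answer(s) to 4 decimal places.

k = -0.3144

Linearized form: ln z = k·x + ln C. From the 4 transformed points,
Σx = 9.0000, Σ(x)² = 41.0000, Σln z = -1.6095, Σx·ln z = -10.1451.
Equations: 41.0000·k + 9.0000·ln C = -10.1451;  9.0000·k + 4·ln C = -1.6095.
Δ = 41.0000·4 − (9.0000)² = 83.0000; k = (-10.1451·4 − 9.0000·-1.6095)/83.0000 = -0.31439, ln C = (41.0000·-1.6095 − 9.0000·-10.1451)/83.0000 = 0.30499.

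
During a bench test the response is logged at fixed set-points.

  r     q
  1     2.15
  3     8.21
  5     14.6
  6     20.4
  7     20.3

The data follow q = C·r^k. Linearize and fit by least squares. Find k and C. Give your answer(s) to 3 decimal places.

Linearized form: ln q = k·ln r + ln C. From the 5 transformed points,
AᵀA = [[10.7942, 6.4457]; [6.4457, 5]], rhs = [17.8894, 11.5780]ᵀ  (here Σln r = 6.4457, Σ(ln r)² = 10.7942, Σln q = 11.5780, Σln r·ln q = 17.8894).
Slope k = (n·Σln r·ln q − Σln r·Σln q)/(n·Σ(ln r)² − (Σln r)²) = (5·17.8894 − 6.4457·11.5780)/12.4237 = 1.19276; ln C = (Σln q − k·Σln r)/n = 0.77796, so C = exp(0.77796) = 2.17702.

k = 1.193, C = 2.177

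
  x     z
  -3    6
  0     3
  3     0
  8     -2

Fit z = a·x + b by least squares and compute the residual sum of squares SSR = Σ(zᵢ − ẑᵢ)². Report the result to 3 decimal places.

SSR = 1.841

The normal system MᵀM·[a, b]ᵀ = Mᵀz is [[82, 8]; [8, 4]]·[a, b]ᵀ = [-34, 7]ᵀ.
det = 82·4 − 8² = 264.
a = ((-34)·4 − 8·7)/264 = -8/11; b = (82·7 − 8·(-34))/264 = 141/44.
Residuals: 27/44, -9/44, -45/44, 27/44; SSR = 81/44.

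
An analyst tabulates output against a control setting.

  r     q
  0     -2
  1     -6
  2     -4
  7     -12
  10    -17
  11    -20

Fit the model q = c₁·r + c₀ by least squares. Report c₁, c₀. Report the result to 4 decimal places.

Setting ∂/∂c₁ … = 0 gives: 275·c₁ + 31·c₀ = -488;  31·c₁ + 6·c₀ = -61.
Determinant 275·6 − 31² = 689.
c₁ = ((-488)·6 − 31·(-61))/689 = -1037/689; c₀ = (275·(-61) − 31·(-488))/689 = -1647/689.

c₁ = -1.5051, c₀ = -2.3904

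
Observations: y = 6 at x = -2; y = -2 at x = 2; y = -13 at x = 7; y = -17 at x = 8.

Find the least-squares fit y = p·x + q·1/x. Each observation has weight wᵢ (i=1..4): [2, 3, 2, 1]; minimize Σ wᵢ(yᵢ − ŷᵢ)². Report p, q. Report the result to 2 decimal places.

The normal system AᵀWA·[p, q]ᵀ = AᵀWy is [[182, 8]; [8, 4097/3136]]·[p, q]ᵀ = [-354, -831/56]ᵀ.
Eliminating q: (4097/3136)·(row 1) − 8·(row 2) gives (38925/224)·p = (4097/3136)·(-354) − 8·(-831/56) = -539025/1568, so p = -7187/3633.
Then q = ((-831/56) − 8·(-7187/3633))/(4097/3136) = 392/519.

p = -1.98, q = 0.76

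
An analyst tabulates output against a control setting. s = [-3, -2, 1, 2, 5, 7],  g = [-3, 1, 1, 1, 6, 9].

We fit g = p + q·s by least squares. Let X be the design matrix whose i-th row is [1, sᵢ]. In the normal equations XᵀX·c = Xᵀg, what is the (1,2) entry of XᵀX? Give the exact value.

10

Row 1 ↔ basis 1, column 2 ↔ basis s, so (XᵀX)_{1,2} = Σᵢ s = (1)·(-3) + (1)·(-2) + (1)·(1) + (1)·(2) + (1)·(5) + (1)·(7) = 10.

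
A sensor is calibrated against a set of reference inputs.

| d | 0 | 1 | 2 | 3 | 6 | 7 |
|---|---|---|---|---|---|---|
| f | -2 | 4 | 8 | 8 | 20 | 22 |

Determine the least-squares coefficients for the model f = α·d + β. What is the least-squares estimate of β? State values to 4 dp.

Compute the Gram sums: Σd·d = 99, Σd = 19, Σ1 = 6.
And Σd·f = 318, Σf = 60.
Δ = 99·6 − 19² = 233.
α = (318·6 − 19·60)/233 = 768/233; β = (99·60 − 19·318)/233 = -102/233.

β = -0.4378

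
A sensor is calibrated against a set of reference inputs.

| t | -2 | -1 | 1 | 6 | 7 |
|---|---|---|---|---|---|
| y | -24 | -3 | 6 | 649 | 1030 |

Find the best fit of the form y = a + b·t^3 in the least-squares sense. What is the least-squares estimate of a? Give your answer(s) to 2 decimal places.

a = 0.99

Compute the Gram sums: Σ1 = 5, Σt^3 = 551, Σt^3·t^3 = 164371.
Right-hand side: Σy = 1658, Σt^3·y = 493675.
So AᵀA·[a, b]ᵀ = Aᵀy: [[5, 551]; [551, 164371]]·[a, b]ᵀ = [1658, 493675]ᵀ.
Δ = 5·164371 − 551² = 518254.
a = (1658·164371 − 551·493675)/518254 = 46563/47114; b = (5·493675 − 551·1658)/518254 = 141347/47114.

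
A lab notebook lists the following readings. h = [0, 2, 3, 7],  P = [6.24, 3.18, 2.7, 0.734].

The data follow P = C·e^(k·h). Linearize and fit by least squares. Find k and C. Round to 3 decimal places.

k = -0.303, C = 6.221

Taking logs, ln P = k·h + ln C, so regress ln P on h.
AᵀA = [[62.0000, 12.0000]; [12.0000, 4]], rhs = [3.1288, 3.6719]ᵀ  (here Σh = 12.0000, Σ(h)² = 62.0000, Σln P = 3.6719, Σh·ln P = 3.1288).
Slope k = (n·Σh·ln P − Σh·Σln P)/(n·Σ(h)² − (Σh)²) = (4·3.1288 − 12.0000·3.6719)/104.0000 = -0.30334; ln C = (Σln P − k·Σh)/n = 1.82798, so C = exp(1.82798) = 6.22132.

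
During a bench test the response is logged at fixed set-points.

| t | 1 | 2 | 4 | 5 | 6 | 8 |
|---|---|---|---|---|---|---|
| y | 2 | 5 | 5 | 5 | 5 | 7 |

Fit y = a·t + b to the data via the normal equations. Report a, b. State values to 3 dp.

With design matrix X, XᵀX = [[146, 26]; [26, 6]] and Xᵀy = [143, 29]ᵀ.
Δ = 146·6 − 26² = 200.
a = (143·6 − 26·29)/200 = 13/25; b = (146·29 − 26·143)/200 = 129/50.

a = 0.520, b = 2.580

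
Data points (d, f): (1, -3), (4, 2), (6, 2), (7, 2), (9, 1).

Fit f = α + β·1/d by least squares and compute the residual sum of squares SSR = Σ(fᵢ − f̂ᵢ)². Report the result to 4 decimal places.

Compute the Gram sums: Σ1 = 5, Σ1/d = 421/252, Σ1/d·1/d = 71317/63504.
And Σf = 4, Σ1/d·f = -223/126.
det = 5·(71317/63504) − (421/252)² = 11209/3969.
α = (4·(71317/63504) − (421/252)·(-223/126))/(11209/3969) = 236517/89672; β = (5·(-223/126) − (421/252)·4)/(11209/3969) = -123291/22418.
Residuals: -12369/89672, 33059/44836, 25021/89672, 13279/89672, -92049/89672; SSR = 76947/44836.

SSR = 1.7162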